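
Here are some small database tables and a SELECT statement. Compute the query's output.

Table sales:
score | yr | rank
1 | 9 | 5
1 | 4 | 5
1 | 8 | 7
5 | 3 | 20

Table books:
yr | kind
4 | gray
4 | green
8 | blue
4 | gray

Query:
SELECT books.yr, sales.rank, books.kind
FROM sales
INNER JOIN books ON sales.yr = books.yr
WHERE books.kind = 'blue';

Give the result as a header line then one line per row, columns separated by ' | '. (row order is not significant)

== RESULT ==
books.yr | sales.rank | books.kind
8 | 7 | blue

Derivation:
After JOIN books (4 rows):
sales.score | sales.yr | sales.rank | books.yr | books.kind
1 | 4 | 5 | 4 | gray
1 | 4 | 5 | 4 | green
1 | 4 | 5 | 4 | gray
1 | 8 | 7 | 8 | blue
After WHERE (1 rows):
sales.score | sales.yr | sales.rank | books.yr | books.kind
1 | 8 | 7 | 8 | blue
After SELECT (1 rows):
books.yr | sales.rank | books.kind
8 | 7 | blue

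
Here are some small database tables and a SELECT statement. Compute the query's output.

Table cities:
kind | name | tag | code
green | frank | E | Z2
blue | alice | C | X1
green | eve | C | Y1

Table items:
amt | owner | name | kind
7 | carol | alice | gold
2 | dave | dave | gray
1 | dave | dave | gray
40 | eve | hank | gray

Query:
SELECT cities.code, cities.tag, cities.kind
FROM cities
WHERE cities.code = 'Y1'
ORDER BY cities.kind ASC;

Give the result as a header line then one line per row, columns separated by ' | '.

== RESULT ==
cities.code | cities.tag | cities.kind
Y1 | C | green

Derivation:
After WHERE (1 rows):
cities.kind | cities.name | cities.tag | cities.code
green | eve | C | Y1
After SELECT (1 rows):
cities.code | cities.tag | cities.kind
Y1 | C | green
After ORDER BY (1 rows):
cities.code | cities.tag | cities.kind
Y1 | C | green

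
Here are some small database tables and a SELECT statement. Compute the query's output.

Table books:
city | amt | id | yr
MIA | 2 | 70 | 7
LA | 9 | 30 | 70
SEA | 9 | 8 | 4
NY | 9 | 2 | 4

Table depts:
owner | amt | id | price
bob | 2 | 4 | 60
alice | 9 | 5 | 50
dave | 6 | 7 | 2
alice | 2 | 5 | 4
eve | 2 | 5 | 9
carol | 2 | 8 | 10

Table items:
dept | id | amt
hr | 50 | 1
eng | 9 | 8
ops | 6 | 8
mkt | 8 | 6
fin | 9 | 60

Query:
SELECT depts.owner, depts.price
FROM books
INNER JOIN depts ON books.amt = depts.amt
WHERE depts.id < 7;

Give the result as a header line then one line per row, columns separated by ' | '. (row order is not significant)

After JOIN depts (7 rows):
books.city | books.amt | books.id | books.yr | depts.owner | depts.amt | depts.id | depts.price
MIA | 2 | 70 | 7 | bob | 2 | 4 | 60
MIA | 2 | 70 | 7 | alice | 2 | 5 | 4
MIA | 2 | 70 | 7 | eve | 2 | 5 | 9
MIA | 2 | 70 | 7 | carol | 2 | 8 | 10
LA | 9 | 30 | 70 | alice | 9 | 5 | 50
SEA | 9 | 8 | 4 | alice | 9 | 5 | 50
NY | 9 | 2 | 4 | alice | 9 | 5 | 50
After WHERE (6 rows):
books.city | books.amt | books.id | books.yr | depts.owner | depts.amt | depts.id | depts.price
MIA | 2 | 70 | 7 | bob | 2 | 4 | 60
MIA | 2 | 70 | 7 | alice | 2 | 5 | 4
MIA | 2 | 70 | 7 | eve | 2 | 5 | 9
LA | 9 | 30 | 70 | alice | 9 | 5 | 50
SEA | 9 | 8 | 4 | alice | 9 | 5 | 50
NY | 9 | 2 | 4 | alice | 9 | 5 | 50
After SELECT (6 rows):
depts.owner | depts.price
bob | 60
alice | 4
eve | 9
alice | 50
alice | 50
alice | 50

== RESULT ==
depts.owner | depts.price
bob | 60
alice | 4
eve | 9
alice | 50
alice | 50
alice | 50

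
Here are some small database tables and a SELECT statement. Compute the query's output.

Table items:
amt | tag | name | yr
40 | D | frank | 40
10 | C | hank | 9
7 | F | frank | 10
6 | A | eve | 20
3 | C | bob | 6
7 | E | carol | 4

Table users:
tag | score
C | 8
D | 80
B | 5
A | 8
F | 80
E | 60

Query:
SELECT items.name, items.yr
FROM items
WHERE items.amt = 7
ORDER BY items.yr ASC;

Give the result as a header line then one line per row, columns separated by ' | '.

After WHERE (2 rows):
items.amt | items.tag | items.name | items.yr
7 | F | frank | 10
7 | E | carol | 4
After SELECT (2 rows):
items.name | items.yr
frank | 10
carol | 4
After ORDER BY (2 rows):
items.name | items.yr
carol | 4
frank | 10

== RESULT ==
items.name | items.yr
carol | 4
frank | 10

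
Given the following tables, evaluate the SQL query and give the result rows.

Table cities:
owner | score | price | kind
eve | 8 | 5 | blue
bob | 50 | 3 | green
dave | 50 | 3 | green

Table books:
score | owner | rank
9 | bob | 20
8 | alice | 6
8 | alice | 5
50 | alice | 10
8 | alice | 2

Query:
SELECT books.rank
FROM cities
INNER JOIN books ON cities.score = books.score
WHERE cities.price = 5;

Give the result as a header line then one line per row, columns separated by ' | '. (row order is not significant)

== RESULT ==
books.rank
6
5
2

Derivation:
After JOIN books (5 rows):
cities.owner | cities.score | cities.price | cities.kind | books.score | books.owner | books.rank
eve | 8 | 5 | blue | 8 | alice | 6
eve | 8 | 5 | blue | 8 | alice | 5
eve | 8 | 5 | blue | 8 | alice | 2
bob | 50 | 3 | green | 50 | alice | 10
dave | 50 | 3 | green | 50 | alice | 10
After WHERE (3 rows):
cities.owner | cities.score | cities.price | cities.kind | books.score | books.owner | books.rank
eve | 8 | 5 | blue | 8 | alice | 6
eve | 8 | 5 | blue | 8 | alice | 5
eve | 8 | 5 | blue | 8 | alice | 2
After SELECT (3 rows):
books.rank
6
5
2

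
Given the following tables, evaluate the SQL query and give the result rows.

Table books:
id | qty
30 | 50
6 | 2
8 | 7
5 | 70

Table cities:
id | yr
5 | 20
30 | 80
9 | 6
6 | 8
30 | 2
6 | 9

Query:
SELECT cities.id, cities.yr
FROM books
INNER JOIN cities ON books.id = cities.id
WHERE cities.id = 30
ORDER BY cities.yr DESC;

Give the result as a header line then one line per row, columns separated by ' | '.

After JOIN cities (5 rows):
books.id | books.qty | cities.id | cities.yr
30 | 50 | 30 | 80
30 | 50 | 30 | 2
6 | 2 | 6 | 8
6 | 2 | 6 | 9
5 | 70 | 5 | 20
After WHERE (2 rows):
books.id | books.qty | cities.id | cities.yr
30 | 50 | 30 | 80
30 | 50 | 30 | 2
After SELECT (2 rows):
cities.id | cities.yr
30 | 80
30 | 2
After ORDER BY (2 rows):
cities.id | cities.yr
30 | 80
30 | 2

== RESULT ==
cities.id | cities.yr
30 | 80
30 | 2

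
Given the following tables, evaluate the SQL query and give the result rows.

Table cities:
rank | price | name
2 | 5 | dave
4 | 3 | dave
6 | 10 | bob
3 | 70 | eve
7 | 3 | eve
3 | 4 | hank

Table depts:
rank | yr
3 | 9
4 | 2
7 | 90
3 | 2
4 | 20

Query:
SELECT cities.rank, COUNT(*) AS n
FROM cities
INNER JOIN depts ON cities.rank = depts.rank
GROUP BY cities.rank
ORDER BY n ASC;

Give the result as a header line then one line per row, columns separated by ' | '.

After JOIN depts (7 rows):
cities.rank | cities.price | cities.name | depts.rank | depts.yr
4 | 3 | dave | 4 | 2
4 | 3 | dave | 4 | 20
3 | 70 | eve | 3 | 9
3 | 70 | eve | 3 | 2
7 | 3 | eve | 7 | 90
3 | 4 | hank | 3 | 9
3 | 4 | hank | 3 | 2
After GROUP BY (3 rows):
cities.rank | n
4 | 2
3 | 4
7 | 1
After ORDER BY (3 rows):
cities.rank | n
7 | 1
4 | 2
3 | 4

== RESULT ==
cities.rank | n
7 | 1
4 | 2
3 | 4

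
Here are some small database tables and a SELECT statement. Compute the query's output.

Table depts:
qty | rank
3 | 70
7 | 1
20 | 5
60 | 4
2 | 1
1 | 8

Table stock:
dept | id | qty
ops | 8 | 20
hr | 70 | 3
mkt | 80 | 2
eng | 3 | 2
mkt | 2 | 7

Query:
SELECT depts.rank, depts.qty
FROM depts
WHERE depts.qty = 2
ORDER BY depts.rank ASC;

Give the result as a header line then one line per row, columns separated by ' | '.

After WHERE (1 rows):
depts.qty | depts.rank
2 | 1
After SELECT (1 rows):
depts.rank | depts.qty
1 | 2
After ORDER BY (1 rows):
depts.rank | depts.qty
1 | 2

== RESULT ==
depts.rank | depts.qty
1 | 2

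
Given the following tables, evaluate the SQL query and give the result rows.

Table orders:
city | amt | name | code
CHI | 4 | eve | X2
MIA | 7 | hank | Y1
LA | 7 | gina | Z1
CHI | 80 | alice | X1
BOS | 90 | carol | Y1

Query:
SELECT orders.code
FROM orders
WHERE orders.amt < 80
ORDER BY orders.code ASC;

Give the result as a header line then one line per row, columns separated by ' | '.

After WHERE (3 rows):
orders.city | orders.amt | orders.name | orders.code
CHI | 4 | eve | X2
MIA | 7 | hank | Y1
LA | 7 | gina | Z1
After SELECT (3 rows):
orders.code
X2
Y1
Z1
After ORDER BY (3 rows):
orders.code
X2
Y1
Z1

== RESULT ==
orders.code
X2
Y1
Z1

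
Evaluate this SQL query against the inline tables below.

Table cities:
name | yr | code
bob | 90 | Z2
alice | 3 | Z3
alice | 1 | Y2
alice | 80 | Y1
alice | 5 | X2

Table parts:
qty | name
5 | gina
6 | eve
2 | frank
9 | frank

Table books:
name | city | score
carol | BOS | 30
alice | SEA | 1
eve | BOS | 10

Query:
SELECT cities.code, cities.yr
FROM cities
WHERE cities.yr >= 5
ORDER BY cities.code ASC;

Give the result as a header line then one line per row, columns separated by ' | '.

== RESULT ==
cities.code | cities.yr
X2 | 5
Y1 | 80
Z2 | 90

Derivation:
After WHERE (3 rows):
cities.name | cities.yr | cities.code
bob | 90 | Z2
alice | 80 | Y1
alice | 5 | X2
After SELECT (3 rows):
cities.code | cities.yr
Z2 | 90
Y1 | 80
X2 | 5
After ORDER BY (3 rows):
cities.code | cities.yr
X2 | 5
Y1 | 80
Z2 | 90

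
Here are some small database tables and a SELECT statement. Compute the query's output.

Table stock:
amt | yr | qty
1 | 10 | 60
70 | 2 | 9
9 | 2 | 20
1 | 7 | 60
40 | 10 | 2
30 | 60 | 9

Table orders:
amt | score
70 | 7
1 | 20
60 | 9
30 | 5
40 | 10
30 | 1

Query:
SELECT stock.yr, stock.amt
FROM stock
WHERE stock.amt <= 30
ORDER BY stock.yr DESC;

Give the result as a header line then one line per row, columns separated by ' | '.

After WHERE (4 rows):
stock.amt | stock.yr | stock.qty
1 | 10 | 60
9 | 2 | 20
1 | 7 | 60
30 | 60 | 9
After SELECT (4 rows):
stock.yr | stock.amt
10 | 1
2 | 9
7 | 1
60 | 30
After ORDER BY (4 rows):
stock.yr | stock.amt
60 | 30
10 | 1
7 | 1
2 | 9

== RESULT ==
stock.yr | stock.amt
60 | 30
10 | 1
7 | 1
2 | 9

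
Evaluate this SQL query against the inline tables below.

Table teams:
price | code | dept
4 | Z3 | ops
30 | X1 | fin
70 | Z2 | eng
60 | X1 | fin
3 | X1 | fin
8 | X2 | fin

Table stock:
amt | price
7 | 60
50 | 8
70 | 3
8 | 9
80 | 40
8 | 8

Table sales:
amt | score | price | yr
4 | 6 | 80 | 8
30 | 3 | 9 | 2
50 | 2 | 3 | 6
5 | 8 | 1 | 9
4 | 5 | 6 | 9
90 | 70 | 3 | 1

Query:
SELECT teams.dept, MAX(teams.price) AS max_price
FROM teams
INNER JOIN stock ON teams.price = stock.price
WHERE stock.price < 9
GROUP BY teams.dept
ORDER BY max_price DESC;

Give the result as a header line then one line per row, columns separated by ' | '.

After JOIN stock (4 rows):
teams.price | teams.code | teams.dept | stock.amt | stock.price
60 | X1 | fin | 7 | 60
3 | X1 | fin | 70 | 3
8 | X2 | fin | 50 | 8
8 | X2 | fin | 8 | 8
After WHERE (3 rows):
teams.price | teams.code | teams.dept | stock.amt | stock.price
3 | X1 | fin | 70 | 3
8 | X2 | fin | 50 | 8
8 | X2 | fin | 8 | 8
After GROUP BY (1 rows):
teams.dept | max_price
fin | 8
After ORDER BY (1 rows):
teams.dept | max_price
fin | 8

== RESULT ==
teams.dept | max_price
fin | 8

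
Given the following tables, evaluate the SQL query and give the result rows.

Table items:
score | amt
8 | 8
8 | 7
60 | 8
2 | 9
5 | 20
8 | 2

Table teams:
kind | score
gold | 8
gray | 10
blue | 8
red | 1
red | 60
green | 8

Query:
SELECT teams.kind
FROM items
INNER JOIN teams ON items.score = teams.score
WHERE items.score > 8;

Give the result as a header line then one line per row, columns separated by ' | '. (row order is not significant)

After JOIN teams (10 rows):
items.score | items.amt | teams.kind | teams.score
8 | 8 | gold | 8
8 | 8 | blue | 8
8 | 8 | green | 8
8 | 7 | gold | 8
8 | 7 | blue | 8
8 | 7 | green | 8
60 | 8 | red | 60
8 | 2 | gold | 8
8 | 2 | blue | 8
8 | 2 | green | 8
After WHERE (1 rows):
items.score | items.amt | teams.kind | teams.score
60 | 8 | red | 60
After SELECT (1 rows):
teams.kind
red

== RESULT ==
teams.kind
red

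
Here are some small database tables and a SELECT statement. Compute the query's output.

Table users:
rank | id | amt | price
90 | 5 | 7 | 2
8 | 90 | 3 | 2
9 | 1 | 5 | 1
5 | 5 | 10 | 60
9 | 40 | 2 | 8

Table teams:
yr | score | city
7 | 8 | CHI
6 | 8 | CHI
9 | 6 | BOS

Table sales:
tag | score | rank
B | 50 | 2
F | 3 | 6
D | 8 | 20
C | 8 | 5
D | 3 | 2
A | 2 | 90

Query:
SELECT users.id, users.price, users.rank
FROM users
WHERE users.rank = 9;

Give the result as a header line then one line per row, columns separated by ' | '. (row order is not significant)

After WHERE (2 rows):
users.rank | users.id | users.amt | users.price
9 | 1 | 5 | 1
9 | 40 | 2 | 8
After SELECT (2 rows):
users.id | users.price | users.rank
1 | 1 | 9
40 | 8 | 9

== RESULT ==
users.id | users.price | users.rank
1 | 1 | 9
40 | 8 | 9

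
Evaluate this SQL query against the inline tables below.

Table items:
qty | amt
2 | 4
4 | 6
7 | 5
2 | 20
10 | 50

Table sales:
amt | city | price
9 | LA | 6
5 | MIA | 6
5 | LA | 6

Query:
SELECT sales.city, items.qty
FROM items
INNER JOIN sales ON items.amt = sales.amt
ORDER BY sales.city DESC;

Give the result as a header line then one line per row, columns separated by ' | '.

After JOIN sales (2 rows):
items.qty | items.amt | sales.amt | sales.city | sales.price
7 | 5 | 5 | MIA | 6
7 | 5 | 5 | LA | 6
After SELECT (2 rows):
sales.city | items.qty
MIA | 7
LA | 7
After ORDER BY (2 rows):
sales.city | items.qty
MIA | 7
LA | 7

== RESULT ==
sales.city | items.qty
MIA | 7
LA | 7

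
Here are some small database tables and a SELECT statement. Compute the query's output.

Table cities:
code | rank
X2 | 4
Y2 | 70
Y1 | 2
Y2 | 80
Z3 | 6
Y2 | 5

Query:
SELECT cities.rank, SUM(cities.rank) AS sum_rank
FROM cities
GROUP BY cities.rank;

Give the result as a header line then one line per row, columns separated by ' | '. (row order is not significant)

== RESULT ==
cities.rank | sum_rank
4 | 4
70 | 70
2 | 2
80 | 80
6 | 6
5 | 5

Derivation:
After GROUP BY (6 rows):
cities.rank | sum_rank
4 | 4
70 | 70
2 | 2
80 | 80
6 | 6
5 | 5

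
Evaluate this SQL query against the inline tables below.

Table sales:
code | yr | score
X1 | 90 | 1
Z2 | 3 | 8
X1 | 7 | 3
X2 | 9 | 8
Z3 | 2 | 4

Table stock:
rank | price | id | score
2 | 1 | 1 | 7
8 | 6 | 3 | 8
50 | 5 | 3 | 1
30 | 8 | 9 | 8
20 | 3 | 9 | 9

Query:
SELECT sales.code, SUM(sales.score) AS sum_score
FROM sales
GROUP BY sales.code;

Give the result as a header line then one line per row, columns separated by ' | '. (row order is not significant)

== RESULT ==
sales.code | sum_score
X1 | 4
Z2 | 8
X2 | 8
Z3 | 4

Derivation:
After GROUP BY (4 rows):
sales.code | sum_score
X1 | 4
Z2 | 8
X2 | 8
Z3 | 4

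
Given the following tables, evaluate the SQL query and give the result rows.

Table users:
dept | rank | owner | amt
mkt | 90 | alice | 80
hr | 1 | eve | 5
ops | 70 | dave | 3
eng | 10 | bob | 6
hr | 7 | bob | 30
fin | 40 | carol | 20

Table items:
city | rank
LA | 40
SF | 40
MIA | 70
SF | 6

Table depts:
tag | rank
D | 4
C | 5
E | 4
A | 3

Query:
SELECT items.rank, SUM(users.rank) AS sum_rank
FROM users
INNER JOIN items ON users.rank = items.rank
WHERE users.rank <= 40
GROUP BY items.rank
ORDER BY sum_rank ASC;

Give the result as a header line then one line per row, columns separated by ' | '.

After JOIN items (3 rows):
users.dept | users.rank | users.owner | users.amt | items.city | items.rank
ops | 70 | dave | 3 | MIA | 70
fin | 40 | carol | 20 | LA | 40
fin | 40 | carol | 20 | SF | 40
After WHERE (2 rows):
users.dept | users.rank | users.owner | users.amt | items.city | items.rank
fin | 40 | carol | 20 | LA | 40
fin | 40 | carol | 20 | SF | 40
After GROUP BY (1 rows):
items.rank | sum_rank
40 | 80
After ORDER BY (1 rows):
items.rank | sum_rank
40 | 80

== RESULT ==
items.rank | sum_rank
40 | 80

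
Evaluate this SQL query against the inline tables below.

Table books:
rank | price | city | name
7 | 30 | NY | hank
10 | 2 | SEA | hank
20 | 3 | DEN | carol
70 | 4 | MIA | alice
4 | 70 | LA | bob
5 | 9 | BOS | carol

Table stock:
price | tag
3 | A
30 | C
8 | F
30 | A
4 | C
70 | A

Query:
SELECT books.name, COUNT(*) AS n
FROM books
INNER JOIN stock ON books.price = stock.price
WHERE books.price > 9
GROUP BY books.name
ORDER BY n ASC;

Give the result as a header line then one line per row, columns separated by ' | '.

== RESULT ==
books.name | n
bob | 1
hank | 2

Derivation:
After JOIN stock (5 rows):
books.rank | books.price | books.city | books.name | stock.price | stock.tag
7 | 30 | NY | hank | 30 | C
7 | 30 | NY | hank | 30 | A
20 | 3 | DEN | carol | 3 | A
70 | 4 | MIA | alice | 4 | C
4 | 70 | LA | bob | 70 | A
After WHERE (3 rows):
books.rank | books.price | books.city | books.name | stock.price | stock.tag
7 | 30 | NY | hank | 30 | C
7 | 30 | NY | hank | 30 | A
4 | 70 | LA | bob | 70 | A
After GROUP BY (2 rows):
books.name | n
hank | 2
bob | 1
After ORDER BY (2 rows):
books.name | n
bob | 1
hank | 2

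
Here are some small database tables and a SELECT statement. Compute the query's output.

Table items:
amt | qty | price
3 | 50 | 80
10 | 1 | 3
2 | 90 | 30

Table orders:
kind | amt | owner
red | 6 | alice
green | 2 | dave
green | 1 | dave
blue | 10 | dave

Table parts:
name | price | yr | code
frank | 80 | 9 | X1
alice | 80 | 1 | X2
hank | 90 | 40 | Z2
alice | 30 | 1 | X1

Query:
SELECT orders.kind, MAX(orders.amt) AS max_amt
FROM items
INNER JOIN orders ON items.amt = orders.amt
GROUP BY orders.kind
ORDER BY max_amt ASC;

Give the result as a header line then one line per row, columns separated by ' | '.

== RESULT ==
orders.kind | max_amt
green | 2
blue | 10

Derivation:
After JOIN orders (2 rows):
items.amt | items.qty | items.price | orders.kind | orders.amt | orders.owner
10 | 1 | 3 | blue | 10 | dave
2 | 90 | 30 | green | 2 | dave
After GROUP BY (2 rows):
orders.kind | max_amt
blue | 10
green | 2
After ORDER BY (2 rows):
orders.kind | max_amt
green | 2
blue | 10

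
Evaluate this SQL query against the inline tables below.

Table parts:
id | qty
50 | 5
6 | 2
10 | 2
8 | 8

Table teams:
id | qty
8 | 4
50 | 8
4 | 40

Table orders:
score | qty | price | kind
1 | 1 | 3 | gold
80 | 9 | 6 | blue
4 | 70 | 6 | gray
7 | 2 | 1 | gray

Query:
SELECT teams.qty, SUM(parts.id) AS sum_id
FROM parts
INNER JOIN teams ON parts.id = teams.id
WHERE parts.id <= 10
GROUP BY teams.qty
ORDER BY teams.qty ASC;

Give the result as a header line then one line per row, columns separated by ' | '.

== RESULT ==
teams.qty | sum_id
4 | 8

Derivation:
After JOIN teams (2 rows):
parts.id | parts.qty | teams.id | teams.qty
50 | 5 | 50 | 8
8 | 8 | 8 | 4
After WHERE (1 rows):
parts.id | parts.qty | teams.id | teams.qty
8 | 8 | 8 | 4
After GROUP BY (1 rows):
teams.qty | sum_id
4 | 8
After ORDER BY (1 rows):
teams.qty | sum_id
4 | 8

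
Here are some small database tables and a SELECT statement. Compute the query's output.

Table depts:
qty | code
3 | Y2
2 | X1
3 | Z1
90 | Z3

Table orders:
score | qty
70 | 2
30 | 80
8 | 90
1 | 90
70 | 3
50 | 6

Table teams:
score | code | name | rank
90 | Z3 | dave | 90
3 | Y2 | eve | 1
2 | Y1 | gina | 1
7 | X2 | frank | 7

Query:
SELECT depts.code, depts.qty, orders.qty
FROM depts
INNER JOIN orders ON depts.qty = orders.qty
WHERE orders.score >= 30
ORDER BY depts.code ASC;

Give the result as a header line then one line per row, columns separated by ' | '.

== RESULT ==
depts.code | depts.qty | orders.qty
X1 | 2 | 2
Y2 | 3 | 3
Z1 | 3 | 3

Derivation:
After JOIN orders (5 rows):
depts.qty | depts.code | orders.score | orders.qty
3 | Y2 | 70 | 3
2 | X1 | 70 | 2
3 | Z1 | 70 | 3
90 | Z3 | 8 | 90
90 | Z3 | 1 | 90
After WHERE (3 rows):
depts.qty | depts.code | orders.score | orders.qty
3 | Y2 | 70 | 3
2 | X1 | 70 | 2
3 | Z1 | 70 | 3
After SELECT (3 rows):
depts.code | depts.qty | orders.qty
Y2 | 3 | 3
X1 | 2 | 2
Z1 | 3 | 3
After ORDER BY (3 rows):
depts.code | depts.qty | orders.qty
X1 | 2 | 2
Y2 | 3 | 3
Z1 | 3 | 3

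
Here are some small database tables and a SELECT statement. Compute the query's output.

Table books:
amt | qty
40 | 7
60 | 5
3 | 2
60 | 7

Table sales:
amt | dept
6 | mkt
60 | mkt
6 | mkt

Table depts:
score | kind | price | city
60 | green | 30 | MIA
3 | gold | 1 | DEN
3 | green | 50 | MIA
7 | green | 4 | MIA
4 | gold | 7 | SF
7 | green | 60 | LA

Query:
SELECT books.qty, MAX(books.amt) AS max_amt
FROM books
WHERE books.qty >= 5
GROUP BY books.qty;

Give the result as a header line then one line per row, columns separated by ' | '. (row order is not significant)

After WHERE (3 rows):
books.amt | books.qty
40 | 7
60 | 5
60 | 7
After GROUP BY (2 rows):
books.qty | max_amt
7 | 60
5 | 60

== RESULT ==
books.qty | max_amt
7 | 60
5 | 60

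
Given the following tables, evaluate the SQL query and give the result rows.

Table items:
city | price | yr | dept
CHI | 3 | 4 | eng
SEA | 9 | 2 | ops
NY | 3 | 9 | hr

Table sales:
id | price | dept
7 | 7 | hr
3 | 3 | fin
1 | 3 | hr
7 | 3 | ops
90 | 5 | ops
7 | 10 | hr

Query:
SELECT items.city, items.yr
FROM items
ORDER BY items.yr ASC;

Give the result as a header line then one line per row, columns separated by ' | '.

After SELECT (3 rows):
items.city | items.yr
CHI | 4
SEA | 2
NY | 9
After ORDER BY (3 rows):
items.city | items.yr
SEA | 2
CHI | 4
NY | 9

== RESULT ==
items.city | items.yr
SEA | 2
CHI | 4
NY | 9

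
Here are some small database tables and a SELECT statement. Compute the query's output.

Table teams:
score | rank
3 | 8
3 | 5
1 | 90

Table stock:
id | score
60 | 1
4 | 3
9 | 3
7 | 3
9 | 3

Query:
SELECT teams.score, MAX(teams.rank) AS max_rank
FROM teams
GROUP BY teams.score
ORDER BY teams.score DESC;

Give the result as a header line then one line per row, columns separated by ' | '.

== RESULT ==
teams.score | max_rank
3 | 8
1 | 90

Derivation:
After GROUP BY (2 rows):
teams.score | max_rank
3 | 8
1 | 90
After ORDER BY (2 rows):
teams.score | max_rank
3 | 8
1 | 90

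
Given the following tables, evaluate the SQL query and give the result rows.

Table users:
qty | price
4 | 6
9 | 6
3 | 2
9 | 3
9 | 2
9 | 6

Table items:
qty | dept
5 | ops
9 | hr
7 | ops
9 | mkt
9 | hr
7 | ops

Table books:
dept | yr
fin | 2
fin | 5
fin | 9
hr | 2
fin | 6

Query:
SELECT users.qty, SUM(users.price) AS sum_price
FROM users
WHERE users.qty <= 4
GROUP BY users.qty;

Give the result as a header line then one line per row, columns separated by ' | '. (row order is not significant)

After WHERE (2 rows):
users.qty | users.price
4 | 6
3 | 2
After GROUP BY (2 rows):
users.qty | sum_price
4 | 6
3 | 2

== RESULT ==
users.qty | sum_price
4 | 6
3 | 2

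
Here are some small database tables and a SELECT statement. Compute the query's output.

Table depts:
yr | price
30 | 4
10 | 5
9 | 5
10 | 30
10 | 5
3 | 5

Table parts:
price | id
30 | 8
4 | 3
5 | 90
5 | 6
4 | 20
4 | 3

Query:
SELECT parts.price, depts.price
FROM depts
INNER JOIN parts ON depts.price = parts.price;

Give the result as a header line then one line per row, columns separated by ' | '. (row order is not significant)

After JOIN parts (12 rows):
depts.yr | depts.price | parts.price | parts.id
30 | 4 | 4 | 3
30 | 4 | 4 | 20
30 | 4 | 4 | 3
10 | 5 | 5 | 90
10 | 5 | 5 | 6
9 | 5 | 5 | 90
9 | 5 | 5 | 6
10 | 30 | 30 | 8
10 | 5 | 5 | 90
10 | 5 | 5 | 6
3 | 5 | 5 | 90
3 | 5 | 5 | 6
After SELECT (12 rows):
parts.price | depts.price
4 | 4
4 | 4
4 | 4
5 | 5
5 | 5
5 | 5
5 | 5
30 | 30
5 | 5
5 | 5
5 | 5
5 | 5

== RESULT ==
parts.price | depts.price
4 | 4
4 | 4
4 | 4
5 | 5
5 | 5
5 | 5
5 | 5
30 | 30
5 | 5
5 | 5
5 | 5
5 | 5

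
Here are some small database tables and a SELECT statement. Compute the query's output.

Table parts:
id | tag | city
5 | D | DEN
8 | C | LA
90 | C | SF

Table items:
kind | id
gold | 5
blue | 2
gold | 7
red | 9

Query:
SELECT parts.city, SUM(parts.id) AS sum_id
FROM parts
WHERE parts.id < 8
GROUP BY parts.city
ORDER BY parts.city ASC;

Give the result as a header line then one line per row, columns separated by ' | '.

After WHERE (1 rows):
parts.id | parts.tag | parts.city
5 | D | DEN
After GROUP BY (1 rows):
parts.city | sum_id
DEN | 5
After ORDER BY (1 rows):
parts.city | sum_id
DEN | 5

== RESULT ==
parts.city | sum_id
DEN | 5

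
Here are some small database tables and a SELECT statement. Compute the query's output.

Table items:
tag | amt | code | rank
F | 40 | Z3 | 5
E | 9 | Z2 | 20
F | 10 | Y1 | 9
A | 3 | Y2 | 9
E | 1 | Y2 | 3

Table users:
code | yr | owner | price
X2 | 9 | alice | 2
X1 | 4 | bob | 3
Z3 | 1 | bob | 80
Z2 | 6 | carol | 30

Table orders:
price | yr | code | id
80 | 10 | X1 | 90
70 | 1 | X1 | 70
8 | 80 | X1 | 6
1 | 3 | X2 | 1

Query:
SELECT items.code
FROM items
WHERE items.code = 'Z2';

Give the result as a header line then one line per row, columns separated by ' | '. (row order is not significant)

After WHERE (1 rows):
items.tag | items.amt | items.code | items.rank
E | 9 | Z2 | 20
After SELECT (1 rows):
items.code
Z2

== RESULT ==
items.code
Z2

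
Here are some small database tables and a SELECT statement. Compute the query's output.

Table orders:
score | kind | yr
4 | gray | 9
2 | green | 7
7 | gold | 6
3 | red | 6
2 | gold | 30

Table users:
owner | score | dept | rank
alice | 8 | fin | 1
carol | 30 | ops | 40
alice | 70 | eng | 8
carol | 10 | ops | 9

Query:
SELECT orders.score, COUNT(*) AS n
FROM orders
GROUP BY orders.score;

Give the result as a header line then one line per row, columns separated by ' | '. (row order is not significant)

== RESULT ==
orders.score | n
4 | 1
2 | 2
7 | 1
3 | 1

Derivation:
After GROUP BY (4 rows):
orders.score | n
4 | 1
2 | 2
7 | 1
3 | 1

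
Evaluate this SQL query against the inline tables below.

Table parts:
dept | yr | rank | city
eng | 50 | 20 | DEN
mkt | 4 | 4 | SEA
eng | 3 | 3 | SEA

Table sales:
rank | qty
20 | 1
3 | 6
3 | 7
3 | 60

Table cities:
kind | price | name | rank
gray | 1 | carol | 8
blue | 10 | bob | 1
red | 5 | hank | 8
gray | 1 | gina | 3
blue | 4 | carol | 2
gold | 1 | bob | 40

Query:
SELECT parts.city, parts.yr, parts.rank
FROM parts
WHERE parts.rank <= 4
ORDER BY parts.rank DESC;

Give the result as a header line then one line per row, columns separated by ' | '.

== RESULT ==
parts.city | parts.yr | parts.rank
SEA | 4 | 4
SEA | 3 | 3

Derivation:
After WHERE (2 rows):
parts.dept | parts.yr | parts.rank | parts.city
mkt | 4 | 4 | SEA
eng | 3 | 3 | SEA
After SELECT (2 rows):
parts.city | parts.yr | parts.rank
SEA | 4 | 4
SEA | 3 | 3
After ORDER BY (2 rows):
parts.city | parts.yr | parts.rank
SEA | 4 | 4
SEA | 3 | 3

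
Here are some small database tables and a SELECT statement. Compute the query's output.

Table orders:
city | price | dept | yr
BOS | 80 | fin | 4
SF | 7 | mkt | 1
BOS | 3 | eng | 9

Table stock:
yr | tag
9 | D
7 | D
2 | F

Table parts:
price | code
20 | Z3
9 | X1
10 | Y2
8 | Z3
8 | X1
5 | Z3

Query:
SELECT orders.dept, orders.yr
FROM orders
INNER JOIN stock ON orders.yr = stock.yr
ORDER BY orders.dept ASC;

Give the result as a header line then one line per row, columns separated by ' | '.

After JOIN stock (1 rows):
orders.city | orders.price | orders.dept | orders.yr | stock.yr | stock.tag
BOS | 3 | eng | 9 | 9 | D
After SELECT (1 rows):
orders.dept | orders.yr
eng | 9
After ORDER BY (1 rows):
orders.dept | orders.yr
eng | 9

== RESULT ==
orders.dept | orders.yr
eng | 9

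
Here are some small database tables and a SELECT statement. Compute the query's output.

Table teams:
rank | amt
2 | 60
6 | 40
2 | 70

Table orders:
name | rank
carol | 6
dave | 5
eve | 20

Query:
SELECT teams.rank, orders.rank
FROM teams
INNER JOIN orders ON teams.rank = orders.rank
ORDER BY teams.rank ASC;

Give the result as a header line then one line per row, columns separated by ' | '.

After JOIN orders (1 rows):
teams.rank | teams.amt | orders.name | orders.rank
6 | 40 | carol | 6
After SELECT (1 rows):
teams.rank | orders.rank
6 | 6
After ORDER BY (1 rows):
teams.rank | orders.rank
6 | 6

== RESULT ==
teams.rank | orders.rank
6 | 6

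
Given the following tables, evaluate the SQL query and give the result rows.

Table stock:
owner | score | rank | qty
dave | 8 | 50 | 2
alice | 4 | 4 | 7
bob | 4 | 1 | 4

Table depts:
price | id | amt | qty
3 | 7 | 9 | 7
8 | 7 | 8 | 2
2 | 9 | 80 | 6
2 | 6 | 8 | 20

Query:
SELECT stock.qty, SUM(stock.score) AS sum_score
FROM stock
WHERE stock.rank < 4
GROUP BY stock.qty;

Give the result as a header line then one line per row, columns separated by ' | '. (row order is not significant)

== RESULT ==
stock.qty | sum_score
4 | 4

Derivation:
After WHERE (1 rows):
stock.owner | stock.score | stock.rank | stock.qty
bob | 4 | 1 | 4
After GROUP BY (1 rows):
stock.qty | sum_score
4 | 4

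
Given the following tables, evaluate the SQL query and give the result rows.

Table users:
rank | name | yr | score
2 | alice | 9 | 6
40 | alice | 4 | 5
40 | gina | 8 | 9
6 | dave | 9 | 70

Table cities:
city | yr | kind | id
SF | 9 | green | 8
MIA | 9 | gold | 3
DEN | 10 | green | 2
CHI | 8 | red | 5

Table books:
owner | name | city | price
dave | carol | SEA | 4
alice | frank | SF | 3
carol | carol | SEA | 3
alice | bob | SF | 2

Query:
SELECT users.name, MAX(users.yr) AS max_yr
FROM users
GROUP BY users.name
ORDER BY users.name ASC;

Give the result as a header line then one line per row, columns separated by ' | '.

After GROUP BY (3 rows):
users.name | max_yr
alice | 9
gina | 8
dave | 9
After ORDER BY (3 rows):
users.name | max_yr
alice | 9
dave | 9
gina | 8

== RESULT ==
users.name | max_yr
alice | 9
dave | 9
gina | 8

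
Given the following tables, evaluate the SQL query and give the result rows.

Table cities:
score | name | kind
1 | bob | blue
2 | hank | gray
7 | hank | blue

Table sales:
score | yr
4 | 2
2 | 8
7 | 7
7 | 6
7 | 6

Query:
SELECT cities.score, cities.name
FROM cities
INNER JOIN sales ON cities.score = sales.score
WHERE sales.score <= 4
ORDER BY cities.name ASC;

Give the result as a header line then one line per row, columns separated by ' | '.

== RESULT ==
cities.score | cities.name
2 | hank

Derivation:
After JOIN sales (4 rows):
cities.score | cities.name | cities.kind | sales.score | sales.yr
2 | hank | gray | 2 | 8
7 | hank | blue | 7 | 7
7 | hank | blue | 7 | 6
7 | hank | blue | 7 | 6
After WHERE (1 rows):
cities.score | cities.name | cities.kind | sales.score | sales.yr
2 | hank | gray | 2 | 8
After SELECT (1 rows):
cities.score | cities.name
2 | hank
After ORDER BY (1 rows):
cities.score | cities.name
2 | hank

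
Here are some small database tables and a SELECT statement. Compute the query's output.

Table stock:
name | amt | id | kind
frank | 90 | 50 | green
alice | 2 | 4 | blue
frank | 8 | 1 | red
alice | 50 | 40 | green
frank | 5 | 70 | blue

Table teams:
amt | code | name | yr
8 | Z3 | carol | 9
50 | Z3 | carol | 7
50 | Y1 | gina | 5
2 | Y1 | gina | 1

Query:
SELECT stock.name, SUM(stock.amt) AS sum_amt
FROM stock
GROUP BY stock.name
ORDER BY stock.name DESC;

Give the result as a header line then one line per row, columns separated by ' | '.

== RESULT ==
stock.name | sum_amt
frank | 103
alice | 52

Derivation:
After GROUP BY (2 rows):
stock.name | sum_amt
frank | 103
alice | 52
After ORDER BY (2 rows):
stock.name | sum_amt
frank | 103
alice | 52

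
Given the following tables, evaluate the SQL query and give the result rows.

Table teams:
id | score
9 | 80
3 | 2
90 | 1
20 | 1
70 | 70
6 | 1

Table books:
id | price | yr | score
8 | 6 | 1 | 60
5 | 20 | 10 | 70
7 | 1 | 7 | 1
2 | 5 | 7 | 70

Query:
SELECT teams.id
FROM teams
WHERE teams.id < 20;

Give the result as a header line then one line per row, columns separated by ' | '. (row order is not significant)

== RESULT ==
teams.id
9
3
6

Derivation:
After WHERE (3 rows):
teams.id | teams.score
9 | 80
3 | 2
6 | 1
After SELECT (3 rows):
teams.id
9
3
6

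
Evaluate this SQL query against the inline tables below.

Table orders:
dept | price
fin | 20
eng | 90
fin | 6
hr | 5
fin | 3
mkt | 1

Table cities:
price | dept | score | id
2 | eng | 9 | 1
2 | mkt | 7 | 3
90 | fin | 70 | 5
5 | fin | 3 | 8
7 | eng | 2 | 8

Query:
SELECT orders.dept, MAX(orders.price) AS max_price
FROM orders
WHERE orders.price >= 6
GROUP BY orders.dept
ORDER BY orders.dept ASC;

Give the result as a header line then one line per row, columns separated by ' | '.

After WHERE (3 rows):
orders.dept | orders.price
fin | 20
eng | 90
fin | 6
After GROUP BY (2 rows):
orders.dept | max_price
fin | 20
eng | 90
After ORDER BY (2 rows):
orders.dept | max_price
eng | 90
fin | 20

== RESULT ==
orders.dept | max_price
eng | 90
fin | 20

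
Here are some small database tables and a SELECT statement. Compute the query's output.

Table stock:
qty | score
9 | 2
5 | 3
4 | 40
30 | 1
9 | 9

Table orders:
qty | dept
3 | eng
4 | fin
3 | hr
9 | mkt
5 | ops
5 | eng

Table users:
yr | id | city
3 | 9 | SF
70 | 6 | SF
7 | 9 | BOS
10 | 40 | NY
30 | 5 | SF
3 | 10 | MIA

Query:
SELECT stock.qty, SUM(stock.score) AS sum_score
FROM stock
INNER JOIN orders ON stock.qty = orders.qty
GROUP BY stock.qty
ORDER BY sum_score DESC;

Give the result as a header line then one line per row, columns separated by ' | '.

After JOIN orders (5 rows):
stock.qty | stock.score | orders.qty | orders.dept
9 | 2 | 9 | mkt
5 | 3 | 5 | ops
5 | 3 | 5 | eng
4 | 40 | 4 | fin
9 | 9 | 9 | mkt
After GROUP BY (3 rows):
stock.qty | sum_score
9 | 11
5 | 6
4 | 40
After ORDER BY (3 rows):
stock.qty | sum_score
4 | 40
9 | 11
5 | 6

== RESULT ==
stock.qty | sum_score
4 | 40
9 | 11
5 | 6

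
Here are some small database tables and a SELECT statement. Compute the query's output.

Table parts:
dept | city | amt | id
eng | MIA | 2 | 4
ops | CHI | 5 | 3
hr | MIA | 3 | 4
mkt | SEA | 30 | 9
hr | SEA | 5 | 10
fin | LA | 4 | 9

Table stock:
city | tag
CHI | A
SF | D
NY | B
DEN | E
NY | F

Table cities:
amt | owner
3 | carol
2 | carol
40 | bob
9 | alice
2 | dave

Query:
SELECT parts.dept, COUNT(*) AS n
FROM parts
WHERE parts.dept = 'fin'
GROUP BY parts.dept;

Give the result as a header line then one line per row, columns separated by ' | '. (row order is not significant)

== RESULT ==
parts.dept | n
fin | 1

Derivation:
After WHERE (1 rows):
parts.dept | parts.city | parts.amt | parts.id
fin | LA | 4 | 9
After GROUP BY (1 rows):
parts.dept | n
fin | 1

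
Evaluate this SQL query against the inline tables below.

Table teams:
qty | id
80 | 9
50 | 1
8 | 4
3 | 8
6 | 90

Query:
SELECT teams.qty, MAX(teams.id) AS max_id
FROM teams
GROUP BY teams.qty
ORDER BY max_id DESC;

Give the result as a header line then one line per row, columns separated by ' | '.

== RESULT ==
teams.qty | max_id
6 | 90
80 | 9
3 | 8
8 | 4
50 | 1

Derivation:
After GROUP BY (5 rows):
teams.qty | max_id
80 | 9
50 | 1
8 | 4
3 | 8
6 | 90
After ORDER BY (5 rows):
teams.qty | max_id
6 | 90
80 | 9
3 | 8
8 | 4
50 | 1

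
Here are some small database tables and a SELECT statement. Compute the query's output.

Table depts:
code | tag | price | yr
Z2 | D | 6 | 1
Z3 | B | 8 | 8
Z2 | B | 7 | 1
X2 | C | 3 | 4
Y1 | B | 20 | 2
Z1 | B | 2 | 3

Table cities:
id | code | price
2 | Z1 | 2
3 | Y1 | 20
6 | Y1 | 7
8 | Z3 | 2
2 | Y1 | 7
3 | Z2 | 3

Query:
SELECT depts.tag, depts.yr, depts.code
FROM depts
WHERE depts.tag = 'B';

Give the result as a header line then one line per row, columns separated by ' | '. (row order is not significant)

== RESULT ==
depts.tag | depts.yr | depts.code
B | 8 | Z3
B | 1 | Z2
B | 2 | Y1
B | 3 | Z1

Derivation:
After WHERE (4 rows):
depts.code | depts.tag | depts.price | depts.yr
Z3 | B | 8 | 8
Z2 | B | 7 | 1
Y1 | B | 20 | 2
Z1 | B | 2 | 3
After SELECT (4 rows):
depts.tag | depts.yr | depts.code
B | 8 | Z3
B | 1 | Z2
B | 2 | Y1
B | 3 | Z1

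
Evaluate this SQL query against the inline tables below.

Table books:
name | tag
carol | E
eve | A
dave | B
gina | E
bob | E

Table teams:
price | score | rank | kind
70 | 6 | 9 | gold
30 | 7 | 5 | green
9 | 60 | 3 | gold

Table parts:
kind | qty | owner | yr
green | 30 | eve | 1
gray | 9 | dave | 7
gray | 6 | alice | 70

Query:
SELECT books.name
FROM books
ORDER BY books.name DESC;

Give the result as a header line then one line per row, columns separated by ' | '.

After SELECT (5 rows):
books.name
carol
eve
dave
gina
bob
After ORDER BY (5 rows):
books.name
gina
eve
dave
carol
bob

== RESULT ==
books.name
gina
eve
dave
carol
bob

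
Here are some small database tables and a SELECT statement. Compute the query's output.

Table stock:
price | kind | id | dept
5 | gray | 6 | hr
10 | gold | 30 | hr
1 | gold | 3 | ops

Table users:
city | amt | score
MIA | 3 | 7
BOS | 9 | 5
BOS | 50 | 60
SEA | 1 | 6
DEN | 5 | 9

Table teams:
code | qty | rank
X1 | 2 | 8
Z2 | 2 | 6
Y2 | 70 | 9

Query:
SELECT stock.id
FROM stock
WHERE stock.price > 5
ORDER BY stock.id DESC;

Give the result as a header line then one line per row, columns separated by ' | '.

== RESULT ==
stock.id
30

Derivation:
After WHERE (1 rows):
stock.price | stock.kind | stock.id | stock.dept
10 | gold | 30 | hr
After SELECT (1 rows):
stock.id
30
After ORDER BY (1 rows):
stock.id
30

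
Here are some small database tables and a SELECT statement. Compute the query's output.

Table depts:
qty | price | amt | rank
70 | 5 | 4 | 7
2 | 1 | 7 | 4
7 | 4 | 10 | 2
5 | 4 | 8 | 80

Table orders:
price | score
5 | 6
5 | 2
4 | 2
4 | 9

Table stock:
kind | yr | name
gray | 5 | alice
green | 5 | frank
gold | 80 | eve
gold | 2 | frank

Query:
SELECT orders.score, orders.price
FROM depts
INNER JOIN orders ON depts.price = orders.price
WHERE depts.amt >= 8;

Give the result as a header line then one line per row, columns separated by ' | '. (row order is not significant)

After JOIN orders (6 rows):
depts.qty | depts.price | depts.amt | depts.rank | orders.price | orders.score
70 | 5 | 4 | 7 | 5 | 6
70 | 5 | 4 | 7 | 5 | 2
7 | 4 | 10 | 2 | 4 | 2
7 | 4 | 10 | 2 | 4 | 9
5 | 4 | 8 | 80 | 4 | 2
5 | 4 | 8 | 80 | 4 | 9
After WHERE (4 rows):
depts.qty | depts.price | depts.amt | depts.rank | orders.price | orders.score
7 | 4 | 10 | 2 | 4 | 2
7 | 4 | 10 | 2 | 4 | 9
5 | 4 | 8 | 80 | 4 | 2
5 | 4 | 8 | 80 | 4 | 9
After SELECT (4 rows):
orders.score | orders.price
2 | 4
9 | 4
2 | 4
9 | 4

== RESULT ==
orders.score | orders.price
2 | 4
9 | 4
2 | 4
9 | 4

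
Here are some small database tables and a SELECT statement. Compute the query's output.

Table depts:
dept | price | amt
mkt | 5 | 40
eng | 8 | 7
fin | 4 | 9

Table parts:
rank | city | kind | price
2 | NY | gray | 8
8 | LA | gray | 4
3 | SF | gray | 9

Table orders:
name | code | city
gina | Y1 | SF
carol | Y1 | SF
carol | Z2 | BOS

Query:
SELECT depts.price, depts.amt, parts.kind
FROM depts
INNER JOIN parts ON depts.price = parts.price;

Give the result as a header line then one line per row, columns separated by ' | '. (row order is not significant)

After JOIN parts (2 rows):
depts.dept | depts.price | depts.amt | parts.rank | parts.city | parts.kind | parts.price
eng | 8 | 7 | 2 | NY | gray | 8
fin | 4 | 9 | 8 | LA | gray | 4
After SELECT (2 rows):
depts.price | depts.amt | parts.kind
8 | 7 | gray
4 | 9 | gray

== RESULT ==
depts.price | depts.amt | parts.kind
8 | 7 | gray
4 | 9 | gray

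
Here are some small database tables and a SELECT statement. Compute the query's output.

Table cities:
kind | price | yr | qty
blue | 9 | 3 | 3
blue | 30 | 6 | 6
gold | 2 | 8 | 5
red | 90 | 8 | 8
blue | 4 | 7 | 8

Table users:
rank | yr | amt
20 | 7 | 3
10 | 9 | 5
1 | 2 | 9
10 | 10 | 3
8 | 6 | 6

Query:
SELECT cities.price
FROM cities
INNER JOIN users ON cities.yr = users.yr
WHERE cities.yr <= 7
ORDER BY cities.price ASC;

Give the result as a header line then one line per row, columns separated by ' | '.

After JOIN users (2 rows):
cities.kind | cities.price | cities.yr | cities.qty | users.rank | users.yr | users.amt
blue | 30 | 6 | 6 | 8 | 6 | 6
blue | 4 | 7 | 8 | 20 | 7 | 3
After WHERE (2 rows):
cities.kind | cities.price | cities.yr | cities.qty | users.rank | users.yr | users.amt
blue | 30 | 6 | 6 | 8 | 6 | 6
blue | 4 | 7 | 8 | 20 | 7 | 3
After SELECT (2 rows):
cities.price
30
4
After ORDER BY (2 rows):
cities.price
4
30

== RESULT ==
cities.price
4
30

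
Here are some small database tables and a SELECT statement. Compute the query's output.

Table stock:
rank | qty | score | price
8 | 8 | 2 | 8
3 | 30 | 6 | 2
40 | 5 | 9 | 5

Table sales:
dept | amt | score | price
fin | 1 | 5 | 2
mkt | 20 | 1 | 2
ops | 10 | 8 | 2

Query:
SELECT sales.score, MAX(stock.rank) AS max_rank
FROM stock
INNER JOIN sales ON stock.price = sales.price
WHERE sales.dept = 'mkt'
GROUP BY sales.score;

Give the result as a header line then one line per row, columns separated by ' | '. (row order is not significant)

== RESULT ==
sales.score | max_rank
1 | 3

Derivation:
After JOIN sales (3 rows):
stock.rank | stock.qty | stock.score | stock.price | sales.dept | sales.amt | sales.score | sales.price
3 | 30 | 6 | 2 | fin | 1 | 5 | 2
3 | 30 | 6 | 2 | mkt | 20 | 1 | 2
3 | 30 | 6 | 2 | ops | 10 | 8 | 2
After WHERE (1 rows):
stock.rank | stock.qty | stock.score | stock.price | sales.dept | sales.amt | sales.score | sales.price
3 | 30 | 6 | 2 | mkt | 20 | 1 | 2
After GROUP BY (1 rows):
sales.score | max_rank
1 | 3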